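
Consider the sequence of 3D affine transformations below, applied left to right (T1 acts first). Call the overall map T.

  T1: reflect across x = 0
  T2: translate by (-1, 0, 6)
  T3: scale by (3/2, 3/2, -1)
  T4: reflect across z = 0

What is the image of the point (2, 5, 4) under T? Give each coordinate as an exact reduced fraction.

T1 reflect across x = 0: (2, 5, 4) → (-2, 5, 4)
T2 translate by (-1, 0, 6): (-2, 5, 4) → (-3, 5, 10)
T3 scale by (3/2, 3/2, -1): (-3, 5, 10) → (-9/2, 15/2, -10)
T4 reflect across z = 0: (-9/2, 15/2, -10) → (-9/2, 15/2, 10)

T(p) = (-9/2, 15/2, 10)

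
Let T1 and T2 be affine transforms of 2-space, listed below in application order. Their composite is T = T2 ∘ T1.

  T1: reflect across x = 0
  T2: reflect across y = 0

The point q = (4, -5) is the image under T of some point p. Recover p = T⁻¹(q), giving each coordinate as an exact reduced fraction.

T1 = [-1 0 0; 0 1 0; 0 0 1]
T2·T1 = [-1 0 0; 0 -1 0; 0 0 1]
det M = 1; M⁻¹ = [-1 0 0; 0 -1 0; 0 0 1]
M⁻¹ · (4, -5)ᵀ = (-4, 5)ᵀ

p = (-4, 5)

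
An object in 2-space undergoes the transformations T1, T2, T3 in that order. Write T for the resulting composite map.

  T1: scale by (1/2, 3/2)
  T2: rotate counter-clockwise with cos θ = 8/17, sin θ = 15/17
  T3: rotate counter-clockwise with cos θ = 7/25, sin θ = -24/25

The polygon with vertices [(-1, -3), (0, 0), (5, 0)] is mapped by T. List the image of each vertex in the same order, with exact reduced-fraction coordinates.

image vertices: (-1199/850, -3657/850), (0, 0), (208/85, -87/170)

T1 scale by (1/2, 3/2): (-1, -3) → (-1/2, -9/2); (0, 0) → (0, 0); (5, 0) → (5/2, 0)
T2 rotate counter-clockwise with cos θ = 8/17, sin θ = 15/17: (-1/2, -9/2) → (127/34, -87/34); (0, 0) → (0, 0); (5/2, 0) → (20/17, 75/34)
T3 rotate counter-clockwise with cos θ = 7/25, sin θ = -24/25: (127/34, -87/34) → (-1199/850, -3657/850); (0, 0) → (0, 0); (20/17, 75/34) → (208/85, -87/170)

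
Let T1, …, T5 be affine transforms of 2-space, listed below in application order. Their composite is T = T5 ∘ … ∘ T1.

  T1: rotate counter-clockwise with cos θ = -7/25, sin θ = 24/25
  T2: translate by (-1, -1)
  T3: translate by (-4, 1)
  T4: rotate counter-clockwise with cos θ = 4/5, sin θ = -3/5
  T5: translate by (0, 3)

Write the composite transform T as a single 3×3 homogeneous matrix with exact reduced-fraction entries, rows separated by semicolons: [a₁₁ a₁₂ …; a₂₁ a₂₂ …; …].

T = [44/125 -117/125 -4; 117/125 44/125 6; 0 0 1]

T1 = [-7/25 -24/25 0; 24/25 -7/25 0; 0 0 1]
T2·T1 = [-7/25 -24/25 -1; 24/25 -7/25 -1; 0 0 1]
T3·…·T1 = [-7/25 -24/25 -5; 24/25 -7/25 0; 0 0 1]
T4·…·T1 = [44/125 -117/125 -4; 117/125 44/125 3; 0 0 1]
T5·…·T1 = [44/125 -117/125 -4; 117/125 44/125 6; 0 0 1]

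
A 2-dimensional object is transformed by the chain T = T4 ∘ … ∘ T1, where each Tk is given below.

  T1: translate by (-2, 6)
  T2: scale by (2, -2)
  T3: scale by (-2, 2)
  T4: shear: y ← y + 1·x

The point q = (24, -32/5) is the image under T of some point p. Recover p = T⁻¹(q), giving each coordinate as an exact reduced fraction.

T1 = [1 0 -2; 0 1 6; 0 0 1]
T2·T1 = [2 0 -4; 0 -2 -12; 0 0 1]
T3·…·T1 = [-4 0 8; 0 -4 -24; 0 0 1]
T4·…·T1 = [-4 0 8; -4 -4 -16; 0 0 1]
det M = 16; M⁻¹ = [-1/4 0 2; 1/4 -1/4 -6; 0 0 1]
M⁻¹ · (24, -32/5)ᵀ = (-4, 8/5)ᵀ

p = (-4, 8/5)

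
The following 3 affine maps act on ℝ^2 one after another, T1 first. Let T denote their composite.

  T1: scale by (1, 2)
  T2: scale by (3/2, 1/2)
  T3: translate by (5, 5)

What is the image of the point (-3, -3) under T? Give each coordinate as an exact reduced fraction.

T(p) = (1/2, 2)

T1 scale by (1, 2): (-3, -3) → (-3, -6)
T2 scale by (3/2, 1/2): (-3, -6) → (-9/2, -3)
T3 translate by (5, 5): (-9/2, -3) → (1/2, 2)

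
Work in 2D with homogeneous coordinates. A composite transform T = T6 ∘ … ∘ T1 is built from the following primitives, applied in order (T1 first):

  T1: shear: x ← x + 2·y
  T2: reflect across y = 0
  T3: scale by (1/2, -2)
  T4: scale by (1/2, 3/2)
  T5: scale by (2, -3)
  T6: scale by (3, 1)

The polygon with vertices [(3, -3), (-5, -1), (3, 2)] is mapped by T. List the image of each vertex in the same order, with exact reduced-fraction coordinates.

image vertices: (-9/2, 27), (-21/2, 9), (21/2, -18)

T1 shear: x ← x + 2·y: (3, -3) → (-3, -3); (-5, -1) → (-7, -1); (3, 2) → (7, 2)
T2 reflect across y = 0: (-3, -3) → (-3, 3); (-7, -1) → (-7, 1); (7, 2) → (7, -2)
T3 scale by (1/2, -2): (-3, 3) → (-3/2, -6); (-7, 1) → (-7/2, -2); (7, -2) → (7/2, 4)
T4 scale by (1/2, 3/2): (-3/2, -6) → (-3/4, -9); (-7/2, -2) → (-7/4, -3); (7/2, 4) → (7/4, 6)
T5 scale by (2, -3): (-3/4, -9) → (-3/2, 27); (-7/4, -3) → (-7/2, 9); (7/4, 6) → (7/2, -18)
T6 scale by (3, 1): (-3/2, 27) → (-9/2, 27); (-7/2, 9) → (-21/2, 9); (7/2, -18) → (21/2, -18)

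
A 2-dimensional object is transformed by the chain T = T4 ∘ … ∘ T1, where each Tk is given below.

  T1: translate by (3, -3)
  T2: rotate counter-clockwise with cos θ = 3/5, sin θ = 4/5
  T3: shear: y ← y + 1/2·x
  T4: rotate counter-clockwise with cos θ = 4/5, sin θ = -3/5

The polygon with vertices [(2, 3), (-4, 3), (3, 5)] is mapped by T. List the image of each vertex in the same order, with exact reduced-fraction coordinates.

image vertices: (57/10, 13/5), (-57/50, -13/25), (29/5, 22/5)

T1 translate by (3, -3): (2, 3) → (5, 0); (-4, 3) → (-1, 0); (3, 5) → (6, 2)
T2 rotate counter-clockwise with cos θ = 3/5, sin θ = 4/5: (5, 0) → (3, 4); (-1, 0) → (-3/5, -4/5); (6, 2) → (2, 6)
T3 shear: y ← y + 1/2·x: (3, 4) → (3, 11/2); (-3/5, -4/5) → (-3/5, -11/10); (2, 6) → (2, 7)
T4 rotate counter-clockwise with cos θ = 4/5, sin θ = -3/5: (3, 11/2) → (57/10, 13/5); (-3/5, -11/10) → (-57/50, -13/25); (2, 7) → (29/5, 22/5)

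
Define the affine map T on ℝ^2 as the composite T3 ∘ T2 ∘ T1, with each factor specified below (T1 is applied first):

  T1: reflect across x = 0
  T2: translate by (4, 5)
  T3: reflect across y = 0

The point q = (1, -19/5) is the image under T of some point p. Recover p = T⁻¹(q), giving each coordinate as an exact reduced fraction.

T1 = [-1 0 0; 0 1 0; 0 0 1]
T2·T1 = [-1 0 4; 0 1 5; 0 0 1]
T3·…·T1 = [-1 0 4; 0 -1 -5; 0 0 1]
det M = 1; M⁻¹ = [-1 0 4; 0 -1 -5; 0 0 1]
M⁻¹ · (1, -19/5)ᵀ = (3, -6/5)ᵀ

p = (3, -6/5)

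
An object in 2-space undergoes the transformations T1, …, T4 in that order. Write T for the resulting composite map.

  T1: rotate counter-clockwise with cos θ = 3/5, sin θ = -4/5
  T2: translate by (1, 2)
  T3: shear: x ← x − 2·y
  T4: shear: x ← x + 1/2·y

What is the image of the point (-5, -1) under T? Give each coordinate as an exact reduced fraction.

T(p) = (-109/10, 27/5)

T1 rotate counter-clockwise with cos θ = 3/5, sin θ = -4/5: (-5, -1) → (-19/5, 17/5)
T2 translate by (1, 2): (-19/5, 17/5) → (-14/5, 27/5)
T3 shear: x ← x − 2·y: (-14/5, 27/5) → (-68/5, 27/5)
T4 shear: x ← x + 1/2·y: (-68/5, 27/5) → (-109/10, 27/5)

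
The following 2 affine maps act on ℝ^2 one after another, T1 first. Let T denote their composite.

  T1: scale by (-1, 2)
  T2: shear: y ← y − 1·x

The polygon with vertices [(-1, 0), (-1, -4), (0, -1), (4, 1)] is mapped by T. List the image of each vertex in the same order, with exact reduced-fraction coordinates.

image vertices: (1, -1), (1, -9), (0, -2), (-4, 6)

T1 scale by (-1, 2): (-1, 0) → (1, 0); (-1, -4) → (1, -8); (0, -1) → (0, -2); (4, 1) → (-4, 2)
T2 shear: y ← y − 1·x: (1, 0) → (1, -1); (1, -8) → (1, -9); (0, -2) → (0, -2); (-4, 2) → (-4, 6)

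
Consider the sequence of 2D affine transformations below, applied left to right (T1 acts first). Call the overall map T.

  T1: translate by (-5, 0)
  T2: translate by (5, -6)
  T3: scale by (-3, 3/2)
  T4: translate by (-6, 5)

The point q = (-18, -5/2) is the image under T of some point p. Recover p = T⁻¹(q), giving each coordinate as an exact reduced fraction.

T1 = [1 0 -5; 0 1 0; 0 0 1]
T2·T1 = [1 0 0; 0 1 -6; 0 0 1]
T3·…·T1 = [-3 0 0; 0 3/2 -9; 0 0 1]
T4·…·T1 = [-3 0 -6; 0 3/2 -4; 0 0 1]
det M = -9/2; M⁻¹ = [-1/3 0 -2; 0 2/3 8/3; 0 0 1]
M⁻¹ · (-18, -5/2)ᵀ = (4, 1)ᵀ

p = (4, 1)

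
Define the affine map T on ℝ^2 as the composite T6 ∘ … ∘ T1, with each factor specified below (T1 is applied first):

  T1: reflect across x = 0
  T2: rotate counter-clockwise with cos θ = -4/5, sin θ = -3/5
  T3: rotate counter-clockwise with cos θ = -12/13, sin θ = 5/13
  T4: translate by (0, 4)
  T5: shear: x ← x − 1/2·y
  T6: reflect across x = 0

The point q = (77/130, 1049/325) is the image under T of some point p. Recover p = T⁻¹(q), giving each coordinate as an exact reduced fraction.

p = (-4/5, -1)

T1 = [-1 0 0; 0 1 0; 0 0 1]
T2·T1 = [4/5 3/5 0; 3/5 -4/5 0; 0 0 1]
T3·…·T1 = [-63/65 -16/65 0; -16/65 63/65 0; 0 0 1]
T4·…·T1 = [-63/65 -16/65 0; -16/65 63/65 4; 0 0 1]
T5·…·T1 = [-11/13 -19/26 -2; -16/65 63/65 4; 0 0 1]
T6·…·T1 = [11/13 19/26 2; -16/65 63/65 4; 0 0 1]
det M = 1; M⁻¹ = [63/65 -19/26 64/65; 16/65 11/13 -252/65; 0 0 1]
M⁻¹ · (77/130, 1049/325)ᵀ = (-4/5, -1)ᵀ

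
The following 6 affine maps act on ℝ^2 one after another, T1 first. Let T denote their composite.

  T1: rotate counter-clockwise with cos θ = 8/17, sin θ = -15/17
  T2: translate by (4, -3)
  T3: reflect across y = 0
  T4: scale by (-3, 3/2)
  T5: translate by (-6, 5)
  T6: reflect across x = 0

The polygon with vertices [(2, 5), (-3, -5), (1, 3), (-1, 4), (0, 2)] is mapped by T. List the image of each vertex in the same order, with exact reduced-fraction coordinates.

image vertices: (579/17, 293/34), (9/17, 154/17), (465/17, 148/17), (462/17, 91/17), (396/17, 275/34)

T1 rotate counter-clockwise with cos θ = 8/17, sin θ = -15/17: (2, 5) → (91/17, 10/17); (-3, -5) → (-99/17, 5/17); (1, 3) → (53/17, 9/17); (-1, 4) → (52/17, 47/17); (0, 2) → (30/17, 16/17)
T2 translate by (4, -3): (91/17, 10/17) → (159/17, -41/17); (-99/17, 5/17) → (-31/17, -46/17); (53/17, 9/17) → (121/17, -42/17); (52/17, 47/17) → (120/17, -4/17); (30/17, 16/17) → (98/17, -35/17)
T3 reflect across y = 0: (159/17, -41/17) → (159/17, 41/17); (-31/17, -46/17) → (-31/17, 46/17); (121/17, -42/17) → (121/17, 42/17); (120/17, -4/17) → (120/17, 4/17); (98/17, -35/17) → (98/17, 35/17)
T4 scale by (-3, 3/2): (159/17, 41/17) → (-477/17, 123/34); (-31/17, 46/17) → (93/17, 69/17); (121/17, 42/17) → (-363/17, 63/17); (120/17, 4/17) → (-360/17, 6/17); (98/17, 35/17) → (-294/17, 105/34)
T5 translate by (-6, 5): (-477/17, 123/34) → (-579/17, 293/34); (93/17, 69/17) → (-9/17, 154/17); (-363/17, 63/17) → (-465/17, 148/17); (-360/17, 6/17) → (-462/17, 91/17); (-294/17, 105/34) → (-396/17, 275/34)
T6 reflect across x = 0: (-579/17, 293/34) → (579/17, 293/34); (-9/17, 154/17) → (9/17, 154/17); (-465/17, 148/17) → (465/17, 148/17); (-462/17, 91/17) → (462/17, 91/17); (-396/17, 275/34) → (396/17, 275/34)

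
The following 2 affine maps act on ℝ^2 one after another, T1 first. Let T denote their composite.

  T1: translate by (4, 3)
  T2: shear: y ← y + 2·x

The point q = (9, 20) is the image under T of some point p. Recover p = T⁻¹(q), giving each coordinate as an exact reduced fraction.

p = (5, -1)

T1 = [1 0 4; 0 1 3; 0 0 1]
T2·T1 = [1 0 4; 2 1 11; 0 0 1]
det M = 1; M⁻¹ = [1 0 -4; -2 1 -3; 0 0 1]
M⁻¹ · (9, 20)ᵀ = (5, -1)ᵀ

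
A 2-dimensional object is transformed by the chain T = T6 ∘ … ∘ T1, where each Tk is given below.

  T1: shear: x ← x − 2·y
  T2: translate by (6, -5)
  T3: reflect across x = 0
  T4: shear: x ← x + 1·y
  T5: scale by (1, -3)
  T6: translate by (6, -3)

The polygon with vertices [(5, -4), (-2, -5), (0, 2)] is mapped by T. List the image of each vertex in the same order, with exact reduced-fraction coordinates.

T1 shear: x ← x − 2·y: (5, -4) → (13, -4); (-2, -5) → (8, -5); (0, 2) → (-4, 2)
T2 translate by (6, -5): (13, -4) → (19, -9); (8, -5) → (14, -10); (-4, 2) → (2, -3)
T3 reflect across x = 0: (19, -9) → (-19, -9); (14, -10) → (-14, -10); (2, -3) → (-2, -3)
T4 shear: x ← x + 1·y: (-19, -9) → (-28, -9); (-14, -10) → (-24, -10); (-2, -3) → (-5, -3)
T5 scale by (1, -3): (-28, -9) → (-28, 27); (-24, -10) → (-24, 30); (-5, -3) → (-5, 9)
T6 translate by (6, -3): (-28, 27) → (-22, 24); (-24, 30) → (-18, 27); (-5, 9) → (1, 6)

image vertices: (-22, 24), (-18, 27), (1, 6)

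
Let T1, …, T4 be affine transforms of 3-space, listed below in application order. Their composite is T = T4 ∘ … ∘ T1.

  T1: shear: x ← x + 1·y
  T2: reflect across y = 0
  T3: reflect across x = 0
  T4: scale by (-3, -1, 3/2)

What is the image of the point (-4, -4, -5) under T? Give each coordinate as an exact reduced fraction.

T1 shear: x ← x + 1·y: (-4, -4, -5) → (-8, -4, -5)
T2 reflect across y = 0: (-8, -4, -5) → (-8, 4, -5)
T3 reflect across x = 0: (-8, 4, -5) → (8, 4, -5)
T4 scale by (-3, -1, 3/2): (8, 4, -5) → (-24, -4, -15/2)

T(p) = (-24, -4, -15/2)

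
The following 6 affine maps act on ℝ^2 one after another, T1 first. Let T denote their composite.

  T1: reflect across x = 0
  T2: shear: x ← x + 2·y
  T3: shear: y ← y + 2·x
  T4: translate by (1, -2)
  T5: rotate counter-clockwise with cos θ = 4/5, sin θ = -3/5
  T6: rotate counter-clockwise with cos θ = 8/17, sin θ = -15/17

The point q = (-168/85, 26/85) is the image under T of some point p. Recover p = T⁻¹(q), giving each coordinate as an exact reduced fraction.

p = (5, 2)

T1 = [-1 0 0; 0 1 0; 0 0 1]
T2·T1 = [-1 2 0; 0 1 0; 0 0 1]
T3·…·T1 = [-1 2 0; -2 5 0; 0 0 1]
T4·…·T1 = [-1 2 1; -2 5 -2; 0 0 1]
T5·…·T1 = [-2 23/5 -2/5; -1 14/5 -11/5; 0 0 1]
T6·…·T1 = [-31/17 394/85 -181/85; 22/17 -233/85 -58/85; 0 0 1]
det M = -1; M⁻¹ = [233/85 394/85 9; 22/17 31/17 4; 0 0 1]
M⁻¹ · (-168/85, 26/85)ᵀ = (5, 2)ᵀ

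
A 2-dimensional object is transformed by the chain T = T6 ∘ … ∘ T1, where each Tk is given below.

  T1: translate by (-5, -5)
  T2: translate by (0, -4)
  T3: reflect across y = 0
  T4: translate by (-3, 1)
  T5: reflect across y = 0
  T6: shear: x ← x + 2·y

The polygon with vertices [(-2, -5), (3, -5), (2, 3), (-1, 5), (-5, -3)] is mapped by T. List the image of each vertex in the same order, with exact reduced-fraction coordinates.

T1 translate by (-5, -5): (-2, -5) → (-7, -10); (3, -5) → (-2, -10); (2, 3) → (-3, -2); (-1, 5) → (-6, 0); (-5, -3) → (-10, -8)
T2 translate by (0, -4): (-7, -10) → (-7, -14); (-2, -10) → (-2, -14); (-3, -2) → (-3, -6); (-6, 0) → (-6, -4); (-10, -8) → (-10, -12)
T3 reflect across y = 0: (-7, -14) → (-7, 14); (-2, -14) → (-2, 14); (-3, -6) → (-3, 6); (-6, -4) → (-6, 4); (-10, -12) → (-10, 12)
T4 translate by (-3, 1): (-7, 14) → (-10, 15); (-2, 14) → (-5, 15); (-3, 6) → (-6, 7); (-6, 4) → (-9, 5); (-10, 12) → (-13, 13)
T5 reflect across y = 0: (-10, 15) → (-10, -15); (-5, 15) → (-5, -15); (-6, 7) → (-6, -7); (-9, 5) → (-9, -5); (-13, 13) → (-13, -13)
T6 shear: x ← x + 2·y: (-10, -15) → (-40, -15); (-5, -15) → (-35, -15); (-6, -7) → (-20, -7); (-9, -5) → (-19, -5); (-13, -13) → (-39, -13)

image vertices: (-40, -15), (-35, -15), (-20, -7), (-19, -5), (-39, -13)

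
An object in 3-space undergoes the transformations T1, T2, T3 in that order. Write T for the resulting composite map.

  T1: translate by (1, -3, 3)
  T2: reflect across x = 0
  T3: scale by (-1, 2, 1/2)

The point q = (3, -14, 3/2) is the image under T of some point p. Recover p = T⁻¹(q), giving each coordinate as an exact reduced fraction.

T1 = [1 0 0 1; 0 1 0 -3; 0 0 1 3; 0 0 0 1]
T2·T1 = [-1 0 0 -1; 0 1 0 -3; 0 0 1 3; 0 0 0 1]
T3·…·T1 = [1 0 0 1; 0 2 0 -6; 0 0 1/2 3/2; 0 0 0 1]
det M = 1; M⁻¹ = [1 0 0 -1; 0 1/2 0 3; 0 0 2 -3; 0 0 0 1]
M⁻¹ · (3, -14, 3/2)ᵀ = (2, -4, 0)ᵀ

p = (2, -4, 0)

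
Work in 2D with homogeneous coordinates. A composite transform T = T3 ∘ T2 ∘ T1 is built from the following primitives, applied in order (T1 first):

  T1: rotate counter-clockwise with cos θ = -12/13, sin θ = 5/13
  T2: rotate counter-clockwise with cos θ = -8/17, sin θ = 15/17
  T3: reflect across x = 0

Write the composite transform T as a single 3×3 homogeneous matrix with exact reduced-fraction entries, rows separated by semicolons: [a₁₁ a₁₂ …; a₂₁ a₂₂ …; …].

T = [-21/221 -220/221 0; -220/221 21/221 0; 0 0 1]

T1 = [-12/13 -5/13 0; 5/13 -12/13 0; 0 0 1]
T2·T1 = [21/221 220/221 0; -220/221 21/221 0; 0 0 1]
T3·…·T1 = [-21/221 -220/221 0; -220/221 21/221 0; 0 0 1]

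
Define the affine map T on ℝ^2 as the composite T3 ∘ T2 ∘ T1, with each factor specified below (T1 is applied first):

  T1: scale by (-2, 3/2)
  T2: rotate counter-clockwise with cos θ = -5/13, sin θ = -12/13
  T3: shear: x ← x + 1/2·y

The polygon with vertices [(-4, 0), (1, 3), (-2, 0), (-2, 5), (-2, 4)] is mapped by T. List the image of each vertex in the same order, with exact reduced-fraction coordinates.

T1 scale by (-2, 3/2): (-4, 0) → (8, 0); (1, 3) → (-2, 9/2); (-2, 0) → (4, 0); (-2, 5) → (4, 15/2); (-2, 4) → (4, 6)
T2 rotate counter-clockwise with cos θ = -5/13, sin θ = -12/13: (8, 0) → (-40/13, -96/13); (-2, 9/2) → (64/13, 3/26); (4, 0) → (-20/13, -48/13); (4, 15/2) → (70/13, -171/26); (4, 6) → (4, -6)
T3 shear: x ← x + 1/2·y: (-40/13, -96/13) → (-88/13, -96/13); (64/13, 3/26) → (259/52, 3/26); (-20/13, -48/13) → (-44/13, -48/13); (70/13, -171/26) → (109/52, -171/26); (4, -6) → (1, -6)

image vertices: (-88/13, -96/13), (259/52, 3/26), (-44/13, -48/13), (109/52, -171/26), (1, -6)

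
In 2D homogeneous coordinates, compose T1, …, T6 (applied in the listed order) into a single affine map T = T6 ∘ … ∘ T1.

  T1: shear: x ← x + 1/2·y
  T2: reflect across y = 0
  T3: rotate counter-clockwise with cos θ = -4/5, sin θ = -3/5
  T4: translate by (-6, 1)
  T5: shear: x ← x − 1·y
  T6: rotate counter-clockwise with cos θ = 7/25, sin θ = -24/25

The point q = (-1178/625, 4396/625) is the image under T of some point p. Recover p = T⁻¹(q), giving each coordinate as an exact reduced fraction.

p = (7/5, 0)

T1 = [1 1/2 0; 0 1 0; 0 0 1]
T2·T1 = [1 1/2 0; 0 -1 0; 0 0 1]
T3·…·T1 = [-4/5 -1 0; -3/5 1/2 0; 0 0 1]
T4·…·T1 = [-4/5 -1 -6; -3/5 1/2 1; 0 0 1]
T5·…·T1 = [-1/5 -3/2 -7; -3/5 1/2 1; 0 0 1]
T6·…·T1 = [-79/125 3/50 -1; 3/125 79/50 7; 0 0 1]
det M = -1; M⁻¹ = [-79/50 3/50 -2; 3/125 79/125 -22/5; 0 0 1]
M⁻¹ · (-1178/625, 4396/625)ᵀ = (7/5, 0)ᵀ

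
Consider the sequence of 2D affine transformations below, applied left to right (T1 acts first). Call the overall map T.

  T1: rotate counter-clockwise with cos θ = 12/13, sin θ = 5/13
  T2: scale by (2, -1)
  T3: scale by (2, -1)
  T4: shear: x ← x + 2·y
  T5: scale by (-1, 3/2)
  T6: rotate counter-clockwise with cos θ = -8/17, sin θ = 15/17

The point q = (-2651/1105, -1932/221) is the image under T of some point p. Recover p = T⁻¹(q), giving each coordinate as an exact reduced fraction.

T1 = [12/13 -5/13 0; 5/13 12/13 0; 0 0 1]
T2·T1 = [24/13 -10/13 0; -5/13 -12/13 0; 0 0 1]
T3·…·T1 = [48/13 -20/13 0; 5/13 12/13 0; 0 0 1]
T4·…·T1 = [58/13 4/13 0; 5/13 12/13 0; 0 0 1]
T5·…·T1 = [-58/13 -4/13 0; 15/26 18/13 0; 0 0 1]
T6·…·T1 = [703/442 -14/13 0; -930/221 -12/13 0; 0 0 1]
det M = -6; M⁻¹ = [2/13 -7/39 0; -155/221 -703/2652 0; 0 0 1]
M⁻¹ · (-2651/1105, -1932/221)ᵀ = (6/5, 4)ᵀ

p = (6/5, 4)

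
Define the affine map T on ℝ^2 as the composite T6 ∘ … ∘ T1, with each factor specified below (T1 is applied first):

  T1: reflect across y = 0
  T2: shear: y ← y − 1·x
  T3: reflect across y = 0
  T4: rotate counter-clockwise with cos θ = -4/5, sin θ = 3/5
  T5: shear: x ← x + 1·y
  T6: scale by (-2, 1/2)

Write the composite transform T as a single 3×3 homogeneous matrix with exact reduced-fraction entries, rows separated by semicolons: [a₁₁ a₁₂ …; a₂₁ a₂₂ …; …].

T1 = [1 0 0; 0 -1 0; 0 0 1]
T2·T1 = [1 0 0; -1 -1 0; 0 0 1]
T3·…·T1 = [1 0 0; 1 1 0; 0 0 1]
T4·…·T1 = [-7/5 -3/5 0; -1/5 -4/5 0; 0 0 1]
T5·…·T1 = [-8/5 -7/5 0; -1/5 -4/5 0; 0 0 1]
T6·…·T1 = [16/5 14/5 0; -1/10 -2/5 0; 0 0 1]

T = [16/5 14/5 0; -1/10 -2/5 0; 0 0 1]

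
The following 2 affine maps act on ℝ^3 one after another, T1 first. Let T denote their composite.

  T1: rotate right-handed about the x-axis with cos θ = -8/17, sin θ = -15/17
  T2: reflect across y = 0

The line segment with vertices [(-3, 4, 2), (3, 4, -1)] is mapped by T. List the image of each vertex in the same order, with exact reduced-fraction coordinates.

image vertices: (-3, 2/17, -76/17), (3, 47/17, -52/17)

T1 rotate right-handed about the x-axis with cos θ = -8/17, sin θ = -15/17: (-3, 4, 2) → (-3, -2/17, -76/17); (3, 4, -1) → (3, -47/17, -52/17)
T2 reflect across y = 0: (-3, -2/17, -76/17) → (-3, 2/17, -76/17); (3, -47/17, -52/17) → (3, 47/17, -52/17)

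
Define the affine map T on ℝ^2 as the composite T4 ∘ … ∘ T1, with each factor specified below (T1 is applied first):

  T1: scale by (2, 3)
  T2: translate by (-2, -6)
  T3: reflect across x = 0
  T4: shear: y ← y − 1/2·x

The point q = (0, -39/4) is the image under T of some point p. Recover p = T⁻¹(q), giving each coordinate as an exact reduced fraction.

p = (1, -5/4)

T1 = [2 0 0; 0 3 0; 0 0 1]
T2·T1 = [2 0 -2; 0 3 -6; 0 0 1]
T3·…·T1 = [-2 0 2; 0 3 -6; 0 0 1]
T4·…·T1 = [-2 0 2; 1 3 -7; 0 0 1]
det M = -6; M⁻¹ = [-1/2 0 1; 1/6 1/3 2; 0 0 1]
M⁻¹ · (0, -39/4)ᵀ = (1, -5/4)ᵀ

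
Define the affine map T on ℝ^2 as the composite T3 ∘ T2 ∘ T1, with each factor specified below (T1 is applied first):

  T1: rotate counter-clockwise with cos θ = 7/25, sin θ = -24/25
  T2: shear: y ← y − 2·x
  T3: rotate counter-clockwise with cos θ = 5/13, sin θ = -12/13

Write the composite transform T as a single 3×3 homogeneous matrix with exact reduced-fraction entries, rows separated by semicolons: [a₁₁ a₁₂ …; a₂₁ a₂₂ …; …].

T1 = [7/25 24/25 0; -24/25 7/25 0; 0 0 1]
T2·T1 = [7/25 24/25 0; -38/25 -41/25 0; 0 0 1]
T3·…·T1 = [-421/325 -372/325 0; -274/325 -493/325 0; 0 0 1]

T = [-421/325 -372/325 0; -274/325 -493/325 0; 0 0 1]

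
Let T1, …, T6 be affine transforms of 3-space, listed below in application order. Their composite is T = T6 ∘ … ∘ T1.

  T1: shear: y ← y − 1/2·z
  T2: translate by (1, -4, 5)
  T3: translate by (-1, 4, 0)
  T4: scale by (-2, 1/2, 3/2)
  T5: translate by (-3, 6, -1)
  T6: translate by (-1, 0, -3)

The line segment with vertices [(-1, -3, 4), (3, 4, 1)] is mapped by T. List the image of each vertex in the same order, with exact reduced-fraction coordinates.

image vertices: (-2, 7/2, 19/2), (-10, 31/4, 5)

T1 shear: y ← y − 1/2·z: (-1, -3, 4) → (-1, -5, 4); (3, 4, 1) → (3, 7/2, 1)
T2 translate by (1, -4, 5): (-1, -5, 4) → (0, -9, 9); (3, 7/2, 1) → (4, -1/2, 6)
T3 translate by (-1, 4, 0): (0, -9, 9) → (-1, -5, 9); (4, -1/2, 6) → (3, 7/2, 6)
T4 scale by (-2, 1/2, 3/2): (-1, -5, 9) → (2, -5/2, 27/2); (3, 7/2, 6) → (-6, 7/4, 9)
T5 translate by (-3, 6, -1): (2, -5/2, 27/2) → (-1, 7/2, 25/2); (-6, 7/4, 9) → (-9, 31/4, 8)
T6 translate by (-1, 0, -3): (-1, 7/2, 25/2) → (-2, 7/2, 19/2); (-9, 31/4, 8) → (-10, 31/4, 5)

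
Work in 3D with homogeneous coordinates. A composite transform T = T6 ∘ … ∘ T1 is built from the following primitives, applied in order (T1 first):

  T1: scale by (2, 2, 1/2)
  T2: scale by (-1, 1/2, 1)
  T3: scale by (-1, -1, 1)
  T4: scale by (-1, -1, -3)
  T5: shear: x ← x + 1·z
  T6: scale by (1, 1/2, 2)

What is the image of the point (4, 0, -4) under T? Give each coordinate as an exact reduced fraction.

T(p) = (-2, 0, 12)

T1 scale by (2, 2, 1/2): (4, 0, -4) → (8, 0, -2)
T2 scale by (-1, 1/2, 1): (8, 0, -2) → (-8, 0, -2)
T3 scale by (-1, -1, 1): (-8, 0, -2) → (8, 0, -2)
T4 scale by (-1, -1, -3): (8, 0, -2) → (-8, 0, 6)
T5 shear: x ← x + 1·z: (-8, 0, 6) → (-2, 0, 6)
T6 scale by (1, 1/2, 2): (-2, 0, 6) → (-2, 0, 12)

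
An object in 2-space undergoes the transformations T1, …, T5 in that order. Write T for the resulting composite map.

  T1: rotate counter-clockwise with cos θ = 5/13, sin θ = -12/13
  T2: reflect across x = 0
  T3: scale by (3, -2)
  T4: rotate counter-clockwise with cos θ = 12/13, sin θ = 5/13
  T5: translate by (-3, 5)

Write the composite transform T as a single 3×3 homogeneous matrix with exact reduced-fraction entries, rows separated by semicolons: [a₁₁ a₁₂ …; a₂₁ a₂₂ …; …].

T = [-300/169 -382/169 -3; 213/169 -300/169 5; 0 0 1]

T1 = [5/13 12/13 0; -12/13 5/13 0; 0 0 1]
T2·T1 = [-5/13 -12/13 0; -12/13 5/13 0; 0 0 1]
T3·…·T1 = [-15/13 -36/13 0; 24/13 -10/13 0; 0 0 1]
T4·…·T1 = [-300/169 -382/169 0; 213/169 -300/169 0; 0 0 1]
T5·…·T1 = [-300/169 -382/169 -3; 213/169 -300/169 5; 0 0 1]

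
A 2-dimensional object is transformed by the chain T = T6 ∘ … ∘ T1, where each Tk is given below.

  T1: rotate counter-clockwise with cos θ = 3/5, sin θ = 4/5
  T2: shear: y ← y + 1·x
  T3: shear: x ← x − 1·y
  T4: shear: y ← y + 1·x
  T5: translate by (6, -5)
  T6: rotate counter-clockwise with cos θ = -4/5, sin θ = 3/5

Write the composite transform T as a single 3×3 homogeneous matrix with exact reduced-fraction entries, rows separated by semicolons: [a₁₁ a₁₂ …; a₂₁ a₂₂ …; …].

T = [7/25 24/25 -9/5; -24/25 7/25 38/5; 0 0 1]

T1 = [3/5 -4/5 0; 4/5 3/5 0; 0 0 1]
T2·T1 = [3/5 -4/5 0; 7/5 -1/5 0; 0 0 1]
T3·…·T1 = [-4/5 -3/5 0; 7/5 -1/5 0; 0 0 1]
T4·…·T1 = [-4/5 -3/5 0; 3/5 -4/5 0; 0 0 1]
T5·…·T1 = [-4/5 -3/5 6; 3/5 -4/5 -5; 0 0 1]
T6·…·T1 = [7/25 24/25 -9/5; -24/25 7/25 38/5; 0 0 1]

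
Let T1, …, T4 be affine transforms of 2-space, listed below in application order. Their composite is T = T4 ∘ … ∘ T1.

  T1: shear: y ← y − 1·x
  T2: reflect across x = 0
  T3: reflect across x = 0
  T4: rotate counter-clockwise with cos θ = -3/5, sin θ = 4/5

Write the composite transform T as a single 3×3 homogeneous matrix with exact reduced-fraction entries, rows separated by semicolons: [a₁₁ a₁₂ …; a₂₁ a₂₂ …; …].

T = [1/5 -4/5 0; 7/5 -3/5 0; 0 0 1]

T1 = [1 0 0; -1 1 0; 0 0 1]
T2·T1 = [-1 0 0; -1 1 0; 0 0 1]
T3·…·T1 = [1 0 0; -1 1 0; 0 0 1]
T4·…·T1 = [1/5 -4/5 0; 7/5 -3/5 0; 0 0 1]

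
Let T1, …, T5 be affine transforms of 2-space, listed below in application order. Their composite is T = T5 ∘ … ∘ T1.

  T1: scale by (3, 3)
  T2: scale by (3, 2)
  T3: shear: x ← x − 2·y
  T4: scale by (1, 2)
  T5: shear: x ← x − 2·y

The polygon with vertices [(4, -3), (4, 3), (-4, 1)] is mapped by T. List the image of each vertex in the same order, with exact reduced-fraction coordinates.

image vertices: (144, -36), (-72, 36), (-72, 12)

T1 scale by (3, 3): (4, -3) → (12, -9); (4, 3) → (12, 9); (-4, 1) → (-12, 3)
T2 scale by (3, 2): (12, -9) → (36, -18); (12, 9) → (36, 18); (-12, 3) → (-36, 6)
T3 shear: x ← x − 2·y: (36, -18) → (72, -18); (36, 18) → (0, 18); (-36, 6) → (-48, 6)
T4 scale by (1, 2): (72, -18) → (72, -36); (0, 18) → (0, 36); (-48, 6) → (-48, 12)
T5 shear: x ← x − 2·y: (72, -36) → (144, -36); (0, 36) → (-72, 36); (-48, 12) → (-72, 12)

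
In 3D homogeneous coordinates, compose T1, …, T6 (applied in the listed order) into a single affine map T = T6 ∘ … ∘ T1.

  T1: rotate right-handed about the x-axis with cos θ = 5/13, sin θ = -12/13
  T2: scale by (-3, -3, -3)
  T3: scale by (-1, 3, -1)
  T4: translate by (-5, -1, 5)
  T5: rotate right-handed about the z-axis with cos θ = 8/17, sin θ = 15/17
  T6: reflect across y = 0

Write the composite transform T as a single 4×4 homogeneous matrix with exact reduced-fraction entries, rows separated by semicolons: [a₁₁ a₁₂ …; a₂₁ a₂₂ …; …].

T = [24/17 675/221 1620/221 -25/17; -45/17 360/221 864/221 83/17; 0 -36/13 15/13 5; 0 0 0 1]

T1 = [1 0 0 0; 0 5/13 12/13 0; 0 -12/13 5/13 0; 0 0 0 1]
T2·T1 = [-3 0 0 0; 0 -15/13 -36/13 0; 0 36/13 -15/13 0; 0 0 0 1]
T3·…·T1 = [3 0 0 0; 0 -45/13 -108/13 0; 0 -36/13 15/13 0; 0 0 0 1]
T4·…·T1 = [3 0 0 -5; 0 -45/13 -108/13 -1; 0 -36/13 15/13 5; 0 0 0 1]
T5·…·T1 = [24/17 675/221 1620/221 -25/17; 45/17 -360/221 -864/221 -83/17; 0 -36/13 15/13 5; 0 0 0 1]
T6·…·T1 = [24/17 675/221 1620/221 -25/17; -45/17 360/221 864/221 83/17; 0 -36/13 15/13 5; 0 0 0 1]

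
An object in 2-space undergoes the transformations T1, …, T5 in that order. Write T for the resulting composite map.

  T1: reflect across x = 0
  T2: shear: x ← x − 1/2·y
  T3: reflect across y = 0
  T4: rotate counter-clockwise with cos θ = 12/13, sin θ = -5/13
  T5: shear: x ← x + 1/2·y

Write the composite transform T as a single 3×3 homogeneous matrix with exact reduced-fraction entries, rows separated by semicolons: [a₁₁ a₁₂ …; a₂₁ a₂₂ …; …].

T1 = [-1 0 0; 0 1 0; 0 0 1]
T2·T1 = [-1 -1/2 0; 0 1 0; 0 0 1]
T3·…·T1 = [-1 -1/2 0; 0 -1 0; 0 0 1]
T4·…·T1 = [-12/13 -11/13 0; 5/13 -19/26 0; 0 0 1]
T5·…·T1 = [-19/26 -63/52 0; 5/13 -19/26 0; 0 0 1]

T = [-19/26 -63/52 0; 5/13 -19/26 0; 0 0 1]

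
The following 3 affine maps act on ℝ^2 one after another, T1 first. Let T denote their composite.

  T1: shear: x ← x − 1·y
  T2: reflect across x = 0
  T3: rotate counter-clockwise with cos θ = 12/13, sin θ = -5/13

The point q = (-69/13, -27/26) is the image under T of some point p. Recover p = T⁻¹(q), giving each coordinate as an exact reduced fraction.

T1 = [1 -1 0; 0 1 0; 0 0 1]
T2·T1 = [-1 1 0; 0 1 0; 0 0 1]
T3·…·T1 = [-12/13 17/13 0; 5/13 7/13 0; 0 0 1]
det M = -1; M⁻¹ = [-7/13 17/13 0; 5/13 12/13 0; 0 0 1]
M⁻¹ · (-69/13, -27/26)ᵀ = (3/2, -3)ᵀ

p = (3/2, -3)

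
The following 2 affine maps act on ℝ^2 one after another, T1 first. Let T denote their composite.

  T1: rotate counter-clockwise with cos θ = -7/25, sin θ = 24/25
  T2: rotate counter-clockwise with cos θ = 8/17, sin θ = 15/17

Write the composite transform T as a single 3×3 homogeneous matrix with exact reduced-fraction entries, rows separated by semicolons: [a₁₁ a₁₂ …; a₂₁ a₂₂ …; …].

T1 = [-7/25 -24/25 0; 24/25 -7/25 0; 0 0 1]
T2·T1 = [-416/425 -87/425 0; 87/425 -416/425 0; 0 0 1]

T = [-416/425 -87/425 0; 87/425 -416/425 0; 0 0 1]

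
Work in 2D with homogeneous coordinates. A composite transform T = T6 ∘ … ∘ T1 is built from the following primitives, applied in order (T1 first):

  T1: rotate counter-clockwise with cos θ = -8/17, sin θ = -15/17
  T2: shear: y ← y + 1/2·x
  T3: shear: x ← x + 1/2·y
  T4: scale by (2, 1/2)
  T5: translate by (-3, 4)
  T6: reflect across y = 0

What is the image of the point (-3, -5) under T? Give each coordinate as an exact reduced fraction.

T1 rotate counter-clockwise with cos θ = -8/17, sin θ = -15/17: (-3, -5) → (-3, 5)
T2 shear: y ← y + 1/2·x: (-3, 5) → (-3, 7/2)
T3 shear: x ← x + 1/2·y: (-3, 7/2) → (-5/4, 7/2)
T4 scale by (2, 1/2): (-5/4, 7/2) → (-5/2, 7/4)
T5 translate by (-3, 4): (-5/2, 7/4) → (-11/2, 23/4)
T6 reflect across y = 0: (-11/2, 23/4) → (-11/2, -23/4)

T(p) = (-11/2, -23/4)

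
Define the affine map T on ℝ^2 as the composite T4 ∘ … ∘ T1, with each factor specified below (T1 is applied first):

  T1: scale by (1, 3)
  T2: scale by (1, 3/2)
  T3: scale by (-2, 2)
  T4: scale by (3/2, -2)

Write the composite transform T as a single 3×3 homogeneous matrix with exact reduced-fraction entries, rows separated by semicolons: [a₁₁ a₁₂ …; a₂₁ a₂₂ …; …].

T1 = [1 0 0; 0 3 0; 0 0 1]
T2·T1 = [1 0 0; 0 9/2 0; 0 0 1]
T3·…·T1 = [-2 0 0; 0 9 0; 0 0 1]
T4·…·T1 = [-3 0 0; 0 -18 0; 0 0 1]

T = [-3 0 0; 0 -18 0; 0 0 1]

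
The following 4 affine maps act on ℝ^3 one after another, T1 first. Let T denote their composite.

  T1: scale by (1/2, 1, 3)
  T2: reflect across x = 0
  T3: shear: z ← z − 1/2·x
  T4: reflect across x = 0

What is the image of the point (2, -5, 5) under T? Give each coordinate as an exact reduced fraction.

T(p) = (1, -5, 31/2)

T1 scale by (1/2, 1, 3): (2, -5, 5) → (1, -5, 15)
T2 reflect across x = 0: (1, -5, 15) → (-1, -5, 15)
T3 shear: z ← z − 1/2·x: (-1, -5, 15) → (-1, -5, 31/2)
T4 reflect across x = 0: (-1, -5, 31/2) → (1, -5, 31/2)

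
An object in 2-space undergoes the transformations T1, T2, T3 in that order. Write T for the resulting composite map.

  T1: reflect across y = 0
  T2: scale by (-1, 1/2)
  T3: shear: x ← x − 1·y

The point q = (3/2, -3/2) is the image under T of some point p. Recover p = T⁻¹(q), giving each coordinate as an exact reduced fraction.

T1 = [1 0 0; 0 -1 0; 0 0 1]
T2·T1 = [-1 0 0; 0 -1/2 0; 0 0 1]
T3·…·T1 = [-1 1/2 0; 0 -1/2 0; 0 0 1]
det M = 1/2; M⁻¹ = [-1 -1 0; 0 -2 0; 0 0 1]
M⁻¹ · (3/2, -3/2)ᵀ = (0, 3)ᵀ

p = (0, 3)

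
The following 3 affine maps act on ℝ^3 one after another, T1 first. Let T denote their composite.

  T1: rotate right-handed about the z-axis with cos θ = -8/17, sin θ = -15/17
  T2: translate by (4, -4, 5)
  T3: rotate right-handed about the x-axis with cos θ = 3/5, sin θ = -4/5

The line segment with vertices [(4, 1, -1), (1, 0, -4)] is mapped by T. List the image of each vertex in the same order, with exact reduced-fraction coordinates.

image vertices: (3, -8/5, 44/5), (60/17, -181/85, 383/85)

T1 rotate right-handed about the z-axis with cos θ = -8/17, sin θ = -15/17: (4, 1, -1) → (-1, -4, -1); (1, 0, -4) → (-8/17, -15/17, -4)
T2 translate by (4, -4, 5): (-1, -4, -1) → (3, -8, 4); (-8/17, -15/17, -4) → (60/17, -83/17, 1)
T3 rotate right-handed about the x-axis with cos θ = 3/5, sin θ = -4/5: (3, -8, 4) → (3, -8/5, 44/5); (60/17, -83/17, 1) → (60/17, -181/85, 383/85)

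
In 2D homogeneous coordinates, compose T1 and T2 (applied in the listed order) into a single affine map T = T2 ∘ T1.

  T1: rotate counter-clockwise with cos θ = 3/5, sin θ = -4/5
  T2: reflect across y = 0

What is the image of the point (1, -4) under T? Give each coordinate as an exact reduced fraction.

T(p) = (-13/5, 16/5)

T1 rotate counter-clockwise with cos θ = 3/5, sin θ = -4/5: (1, -4) → (-13/5, -16/5)
T2 reflect across y = 0: (-13/5, -16/5) → (-13/5, 16/5)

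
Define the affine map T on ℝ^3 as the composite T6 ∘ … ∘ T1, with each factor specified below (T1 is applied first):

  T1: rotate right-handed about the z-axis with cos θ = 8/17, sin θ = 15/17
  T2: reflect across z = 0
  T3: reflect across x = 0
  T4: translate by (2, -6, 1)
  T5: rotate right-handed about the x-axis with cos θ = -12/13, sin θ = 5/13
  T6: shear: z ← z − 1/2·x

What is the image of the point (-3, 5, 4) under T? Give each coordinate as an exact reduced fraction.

T(p) = (133/17, 1539/221, -1575/442)

T1 rotate right-handed about the z-axis with cos θ = 8/17, sin θ = 15/17: (-3, 5, 4) → (-99/17, -5/17, 4)
T2 reflect across z = 0: (-99/17, -5/17, 4) → (-99/17, -5/17, -4)
T3 reflect across x = 0: (-99/17, -5/17, -4) → (99/17, -5/17, -4)
T4 translate by (2, -6, 1): (99/17, -5/17, -4) → (133/17, -107/17, -3)
T5 rotate right-handed about the x-axis with cos θ = -12/13, sin θ = 5/13: (133/17, -107/17, -3) → (133/17, 1539/221, 77/221)
T6 shear: z ← z − 1/2·x: (133/17, 1539/221, 77/221) → (133/17, 1539/221, -1575/442)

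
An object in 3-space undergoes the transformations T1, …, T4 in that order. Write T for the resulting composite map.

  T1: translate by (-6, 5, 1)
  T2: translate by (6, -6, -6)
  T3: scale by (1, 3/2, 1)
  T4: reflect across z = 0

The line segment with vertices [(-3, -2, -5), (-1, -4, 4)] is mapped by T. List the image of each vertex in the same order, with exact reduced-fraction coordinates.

T1 translate by (-6, 5, 1): (-3, -2, -5) → (-9, 3, -4); (-1, -4, 4) → (-7, 1, 5)
T2 translate by (6, -6, -6): (-9, 3, -4) → (-3, -3, -10); (-7, 1, 5) → (-1, -5, -1)
T3 scale by (1, 3/2, 1): (-3, -3, -10) → (-3, -9/2, -10); (-1, -5, -1) → (-1, -15/2, -1)
T4 reflect across z = 0: (-3, -9/2, -10) → (-3, -9/2, 10); (-1, -15/2, -1) → (-1, -15/2, 1)

image vertices: (-3, -9/2, 10), (-1, -15/2, 1)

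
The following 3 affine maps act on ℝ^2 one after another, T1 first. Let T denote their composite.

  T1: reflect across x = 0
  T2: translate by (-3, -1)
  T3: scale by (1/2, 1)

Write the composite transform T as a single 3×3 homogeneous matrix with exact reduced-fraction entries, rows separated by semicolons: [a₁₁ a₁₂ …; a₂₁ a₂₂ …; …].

T1 = [-1 0 0; 0 1 0; 0 0 1]
T2·T1 = [-1 0 -3; 0 1 -1; 0 0 1]
T3·…·T1 = [-1/2 0 -3/2; 0 1 -1; 0 0 1]

T = [-1/2 0 -3/2; 0 1 -1; 0 0 1]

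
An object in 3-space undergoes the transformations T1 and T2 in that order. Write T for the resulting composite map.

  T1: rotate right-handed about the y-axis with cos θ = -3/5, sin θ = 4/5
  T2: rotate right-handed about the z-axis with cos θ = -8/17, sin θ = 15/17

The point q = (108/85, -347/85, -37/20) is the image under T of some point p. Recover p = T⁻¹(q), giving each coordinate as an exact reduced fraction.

T1 = [-3/5 0 4/5 0; 0 1 0 0; -4/5 0 -3/5 0; 0 0 0 1]
T2·T1 = [24/85 -15/17 -32/85 0; -9/17 -8/17 12/17 0; -4/5 0 -3/5 0; 0 0 0 1]
det M = 1; M⁻¹ = [24/85 -9/17 -4/5 0; -15/17 -8/17 0 0; -32/85 12/17 -3/5 0; 0 0 0 1]
M⁻¹ · (108/85, -347/85, -37/20)ᵀ = (4, 4/5, -9/4)ᵀ

p = (4, 4/5, -9/4)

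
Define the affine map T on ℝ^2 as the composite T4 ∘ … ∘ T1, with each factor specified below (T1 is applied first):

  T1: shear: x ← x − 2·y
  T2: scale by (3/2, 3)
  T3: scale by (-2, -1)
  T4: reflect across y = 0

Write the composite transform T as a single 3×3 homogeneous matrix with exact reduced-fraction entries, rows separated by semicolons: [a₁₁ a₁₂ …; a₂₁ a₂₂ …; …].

T = [-3 6 0; 0 3 0; 0 0 1]

T1 = [1 -2 0; 0 1 0; 0 0 1]
T2·T1 = [3/2 -3 0; 0 3 0; 0 0 1]
T3·…·T1 = [-3 6 0; 0 -3 0; 0 0 1]
T4·…·T1 = [-3 6 0; 0 3 0; 0 0 1]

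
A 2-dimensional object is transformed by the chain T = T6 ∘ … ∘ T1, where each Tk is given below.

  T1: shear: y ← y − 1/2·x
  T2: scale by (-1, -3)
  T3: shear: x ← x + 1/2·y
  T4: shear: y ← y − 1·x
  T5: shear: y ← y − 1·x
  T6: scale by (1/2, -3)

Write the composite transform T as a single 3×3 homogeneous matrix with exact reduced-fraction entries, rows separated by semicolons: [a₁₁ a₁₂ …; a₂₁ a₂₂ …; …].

T = [-1/8 -3/4 0; -6 0 0; 0 0 1]

T1 = [1 0 0; -1/2 1 0; 0 0 1]
T2·T1 = [-1 0 0; 3/2 -3 0; 0 0 1]
T3·…·T1 = [-1/4 -3/2 0; 3/2 -3 0; 0 0 1]
T4·…·T1 = [-1/4 -3/2 0; 7/4 -3/2 0; 0 0 1]
T5·…·T1 = [-1/4 -3/2 0; 2 0 0; 0 0 1]
T6·…·T1 = [-1/8 -3/4 0; -6 0 0; 0 0 1]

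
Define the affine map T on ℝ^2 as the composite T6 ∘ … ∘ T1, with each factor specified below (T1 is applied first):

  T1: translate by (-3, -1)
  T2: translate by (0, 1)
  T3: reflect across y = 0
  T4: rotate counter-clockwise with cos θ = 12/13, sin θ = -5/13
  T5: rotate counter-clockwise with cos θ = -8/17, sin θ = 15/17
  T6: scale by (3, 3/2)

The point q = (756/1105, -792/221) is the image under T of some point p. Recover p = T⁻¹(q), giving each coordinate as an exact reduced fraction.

T1 = [1 0 -3; 0 1 -1; 0 0 1]
T2·T1 = [1 0 -3; 0 1 0; 0 0 1]
T3·…·T1 = [1 0 -3; 0 -1 0; 0 0 1]
T4·…·T1 = [12/13 -5/13 -36/13; -5/13 -12/13 15/13; 0 0 1]
T5·…·T1 = [-21/221 220/221 63/221; 220/221 21/221 -660/221; 0 0 1]
T6·…·T1 = [-63/221 660/221 189/221; 330/221 63/442 -990/221; 0 0 1]
det M = -9/2; M⁻¹ = [-7/221 440/663 3; 220/663 14/221 0; 0 0 1]
M⁻¹ · (756/1105, -792/221)ᵀ = (3/5, 0)ᵀ

p = (3/5, 0)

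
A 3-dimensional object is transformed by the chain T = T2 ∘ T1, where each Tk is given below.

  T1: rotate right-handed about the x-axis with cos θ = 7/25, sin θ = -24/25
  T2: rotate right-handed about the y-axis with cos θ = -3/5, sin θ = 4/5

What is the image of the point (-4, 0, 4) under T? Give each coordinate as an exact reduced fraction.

T(p) = (412/125, 96/25, 316/125)

T1 rotate right-handed about the x-axis with cos θ = 7/25, sin θ = -24/25: (-4, 0, 4) → (-4, 96/25, 28/25)
T2 rotate right-handed about the y-axis with cos θ = -3/5, sin θ = 4/5: (-4, 96/25, 28/25) → (412/125, 96/25, 316/125)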